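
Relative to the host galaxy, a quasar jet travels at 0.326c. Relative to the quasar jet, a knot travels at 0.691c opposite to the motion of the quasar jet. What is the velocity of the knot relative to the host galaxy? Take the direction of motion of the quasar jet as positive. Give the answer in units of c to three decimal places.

-0.471c

With v = 0.326 and u' = -0.691 (in units of c),
u = (u' + v)/(1 + u'v/c²):
u = (-0.691 + 0.326) / (1 + (-0.691)·0.326) = -0.3650/0.7747 = -0.4711
(Galilean addition would give -0.365c.)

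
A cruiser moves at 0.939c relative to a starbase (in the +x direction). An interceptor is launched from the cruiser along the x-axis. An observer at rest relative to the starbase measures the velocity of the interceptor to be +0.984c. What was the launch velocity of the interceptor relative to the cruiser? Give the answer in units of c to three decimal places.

+0.592c

Invert the composition law: u' = (u − v)/(1 − uv/c²).
u' = (0.984 − 0.939) / (1 − (0.984)(0.939)) = 0.0450/0.0760 = 0.5919.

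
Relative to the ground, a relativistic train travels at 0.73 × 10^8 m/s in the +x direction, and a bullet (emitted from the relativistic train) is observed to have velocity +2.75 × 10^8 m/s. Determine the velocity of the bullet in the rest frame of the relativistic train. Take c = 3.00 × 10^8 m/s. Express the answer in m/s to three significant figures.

+2.60 × 10^8 m/s

v = 0.243c, u = 0.917c.
Invert the composition law: u' = (u − v)/(1 − uv/c²).
u' = (0.917 − 0.243) / (1 − (0.917)(0.243)) = 0.6733/0.7769 = 0.8666.
u' = 0.8666 × 3.00 × 10^8 m/s.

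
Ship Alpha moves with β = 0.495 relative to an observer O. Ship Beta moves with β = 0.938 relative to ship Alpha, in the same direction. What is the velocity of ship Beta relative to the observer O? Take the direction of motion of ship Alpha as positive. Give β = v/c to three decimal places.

With v = 0.495 and u' = 0.938 (in units of c),
u = (u' + v)/(1 + u'v/c²):
u = (0.938 + 0.495) / (1 + 0.938·0.495) = 1.4330/1.4643 = 0.9786
(Galilean addition would give +1.433c, exceeding c.)

β = 0.979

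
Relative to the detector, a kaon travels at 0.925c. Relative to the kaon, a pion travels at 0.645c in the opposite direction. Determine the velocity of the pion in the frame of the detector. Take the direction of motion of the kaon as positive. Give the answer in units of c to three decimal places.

+0.694c

With v = 0.925 and u' = -0.645 (in units of c),
u = (u' + v)/(1 + u'v/c²):
u = (-0.645 + 0.925) / (1 + (-0.645)·0.925) = 0.2800/0.4034 = 0.6941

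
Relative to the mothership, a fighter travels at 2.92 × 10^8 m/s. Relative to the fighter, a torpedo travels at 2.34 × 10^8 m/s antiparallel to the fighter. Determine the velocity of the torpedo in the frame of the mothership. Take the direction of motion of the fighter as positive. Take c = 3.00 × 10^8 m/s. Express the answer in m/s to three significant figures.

+2.41 × 10^8 m/s

In units of c (dividing by 3.00 × 10^8 m/s): v = 0.973, u' = -0.780.
u = (u' + v)/(1 + u'v/c²):
u = (-0.780 + 0.973) / (1 + (-0.780)·0.973) = 0.1933/0.2408 = 0.8029
(Galilean addition would give +0.193c.)
Converting back: u = 0.8029 × 3.00 × 10^8 m/s.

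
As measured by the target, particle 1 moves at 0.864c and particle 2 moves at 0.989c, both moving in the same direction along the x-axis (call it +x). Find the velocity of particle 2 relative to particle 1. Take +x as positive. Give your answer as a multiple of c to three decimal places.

β_A = 0.864, β_B = 0.989.
Transform to A's frame with the inverse velocity-addition law: u' = (u − v)/(1 − uv/c²), taking u = β_B and v = β_A.
u' = (0.989 − 0.864) / (1 − (0.864)(0.989)) = 0.1250/0.1455 = 0.8591.

+0.859c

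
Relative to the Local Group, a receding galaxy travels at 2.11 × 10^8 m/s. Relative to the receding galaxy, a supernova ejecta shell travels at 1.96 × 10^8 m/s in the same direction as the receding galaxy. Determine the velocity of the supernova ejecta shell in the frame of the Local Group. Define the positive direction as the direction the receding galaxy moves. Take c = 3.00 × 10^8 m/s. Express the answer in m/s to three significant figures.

2.79 × 10^8 m/s

In units of c (dividing by 3.00 × 10^8 m/s): v = 0.703, u' = 0.653.
u = (u' + v)/(1 + u'v/c²):
u = (0.653 + 0.703) / (1 + 0.653·0.703) = 1.3567/1.4595 = 0.9295
Converting back: u = 0.9295 × 3.00 × 10^8 m/s.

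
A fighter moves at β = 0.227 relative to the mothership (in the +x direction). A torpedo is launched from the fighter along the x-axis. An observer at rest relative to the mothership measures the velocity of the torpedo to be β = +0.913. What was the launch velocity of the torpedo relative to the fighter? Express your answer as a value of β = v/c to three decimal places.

Invert the composition law: u' = (u − v)/(1 − uv/c²).
u' = (0.913 − 0.227) / (1 − (0.913)(0.227)) = 0.6860/0.7927 = 0.8653.

β = +0.865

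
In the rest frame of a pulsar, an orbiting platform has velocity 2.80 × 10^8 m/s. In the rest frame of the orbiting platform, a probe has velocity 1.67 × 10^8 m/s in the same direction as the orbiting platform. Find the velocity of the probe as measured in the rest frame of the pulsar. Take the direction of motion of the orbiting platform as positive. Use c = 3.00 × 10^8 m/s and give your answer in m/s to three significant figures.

2.94 × 10^8 m/s

In units of c (dividing by 3.00 × 10^8 m/s): v = 0.933, u' = 0.557.
u = (u' + v)/(1 + u'v/c²):
u = (0.557 + 0.933) / (1 + 0.557·0.933) = 1.4900/1.5196 = 0.9805
(Galilean addition would give +1.490c, exceeding c.)
Converting back: u = 0.9805 × 3.00 × 10^8 m/s.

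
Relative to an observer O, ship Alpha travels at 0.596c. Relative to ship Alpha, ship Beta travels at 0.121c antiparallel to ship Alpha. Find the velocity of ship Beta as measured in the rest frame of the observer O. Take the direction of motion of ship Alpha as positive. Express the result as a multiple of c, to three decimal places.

+0.512c

With v = 0.596 and u' = -0.121 (in units of c),
u = (u' + v)/(1 + u'v/c²):
u = (-0.121 + 0.596) / (1 + (-0.121)·0.596) = 0.4750/0.9279 = 0.5119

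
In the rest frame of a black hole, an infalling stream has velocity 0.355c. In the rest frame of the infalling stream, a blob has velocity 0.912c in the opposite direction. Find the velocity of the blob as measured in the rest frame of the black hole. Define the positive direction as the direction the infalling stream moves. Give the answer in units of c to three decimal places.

With v = 0.355 and u' = -0.912 (in units of c),
u = (u' + v)/(1 + u'v/c²):
u = (-0.912 + 0.355) / (1 + (-0.912)·0.355) = -0.5570/0.6762 = -0.8237

-0.824c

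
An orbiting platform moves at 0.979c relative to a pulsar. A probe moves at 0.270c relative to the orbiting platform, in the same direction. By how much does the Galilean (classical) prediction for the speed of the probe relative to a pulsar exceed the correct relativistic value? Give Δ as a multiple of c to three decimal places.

Δ = 0.261c

Galilean: u_cl = 0.270 + 0.979 = 1.2490.
Relativistic: u_rel = (0.270 + 0.979) / (1 + 0.270·0.979) = 1.2490/1.2643 = 0.9879.
Δ = 1.2490 − 0.9879 = 0.2611.
(The classical prediction exceeds c; the relativistic result does not.)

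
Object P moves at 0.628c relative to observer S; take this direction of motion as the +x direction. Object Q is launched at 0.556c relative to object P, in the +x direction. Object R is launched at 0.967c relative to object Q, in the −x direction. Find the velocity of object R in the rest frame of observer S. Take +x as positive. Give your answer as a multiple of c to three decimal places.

-0.591c

Apply u = (u' + v)/(1 + u'v/c²) successively, working outward toward observer S.
Start: velocity of object P relative to observer S = 0.6280c.
Compose with object Q (u' = 0.556 in object P frame): u_1 = (0.556 + 0.628) / (1 + 0.556·0.628) = 1.1840/1.3492 = 0.8776.
Compose with object R (u' = -0.967 in object Q frame): u_2 = (-0.967 + 0.878) / (1 + (-0.967)·0.878) = -0.0894/0.1514 = -0.5907.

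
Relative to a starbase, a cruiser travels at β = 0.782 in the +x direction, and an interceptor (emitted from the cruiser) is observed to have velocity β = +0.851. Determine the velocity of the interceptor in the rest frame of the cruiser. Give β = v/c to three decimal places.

Invert the composition law: u' = (u − v)/(1 − uv/c²).
u' = (0.851 − 0.782) / (1 − (0.851)(0.782)) = 0.0690/0.3345 = 0.2063.

β = +0.206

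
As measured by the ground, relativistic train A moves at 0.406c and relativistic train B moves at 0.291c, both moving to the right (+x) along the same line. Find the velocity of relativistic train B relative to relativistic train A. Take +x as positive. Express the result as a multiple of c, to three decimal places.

-0.130c

β_A = 0.406, β_B = 0.291.
Transform to A's frame with the inverse velocity-addition law: u' = (u − v)/(1 − uv/c²), taking u = β_B and v = β_A.
u' = (0.291 − 0.406) / (1 − (0.406)(0.291)) = -0.1150/0.8819 = -0.1304.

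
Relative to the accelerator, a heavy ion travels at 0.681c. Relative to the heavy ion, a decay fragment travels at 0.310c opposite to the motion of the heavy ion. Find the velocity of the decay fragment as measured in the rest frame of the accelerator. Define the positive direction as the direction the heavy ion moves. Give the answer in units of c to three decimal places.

With v = 0.681 and u' = -0.310 (in units of c),
u = (u' + v)/(1 + u'v/c²):
u = (-0.310 + 0.681) / (1 + (-0.310)·0.681) = 0.3710/0.7889 = 0.4703
(Galilean addition would give +0.371c.)

+0.470c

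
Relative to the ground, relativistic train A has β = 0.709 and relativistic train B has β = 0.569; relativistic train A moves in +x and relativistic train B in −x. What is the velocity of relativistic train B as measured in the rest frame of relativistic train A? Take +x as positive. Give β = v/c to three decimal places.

β_A = 0.709, β_B = -0.569.
Transform to A's frame with the inverse velocity-addition law: u' = (u − v)/(1 − uv/c²), taking u = β_B and v = β_A.
u' = (-0.569 − 0.709) / (1 − (0.709)(-0.569)) = -1.2780/1.4034 = -0.9106.

β = -0.911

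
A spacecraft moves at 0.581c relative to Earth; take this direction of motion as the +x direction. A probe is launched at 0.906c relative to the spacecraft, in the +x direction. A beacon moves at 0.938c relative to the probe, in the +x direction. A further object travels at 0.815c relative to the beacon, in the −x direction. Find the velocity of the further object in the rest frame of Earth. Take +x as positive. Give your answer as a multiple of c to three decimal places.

+0.992c

Apply u = (u' + v)/(1 + u'v/c²) successively, working outward toward Earth.
Start: velocity of the spacecraft relative to Earth = 0.5810c.
Compose with the probe (u' = 0.906 in the spacecraft frame): u_1 = (0.906 + 0.581) / (1 + 0.906·0.581) = 1.4870/1.5264 = 0.9742.
Compose with the beacon (u' = 0.938 in the probe frame): u_2 = (0.938 + 0.974) / (1 + 0.938·0.974) = 1.9122/1.9138 = 0.9992.
Compose with the further object (u' = -0.815 in the beacon frame): u_3 = (-0.815 + 0.999) / (1 + (-0.815)·0.999) = 0.1842/0.1857 = 0.9918.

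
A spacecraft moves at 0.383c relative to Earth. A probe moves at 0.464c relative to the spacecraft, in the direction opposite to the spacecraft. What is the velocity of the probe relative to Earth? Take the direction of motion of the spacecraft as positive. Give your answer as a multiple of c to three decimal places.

With v = 0.383 and u' = -0.464 (in units of c),
u = (u' + v)/(1 + u'v/c²):
u = (-0.464 + 0.383) / (1 + (-0.464)·0.383) = -0.0810/0.8223 = -0.0985
(Galilean addition would give -0.081c.)

-0.099c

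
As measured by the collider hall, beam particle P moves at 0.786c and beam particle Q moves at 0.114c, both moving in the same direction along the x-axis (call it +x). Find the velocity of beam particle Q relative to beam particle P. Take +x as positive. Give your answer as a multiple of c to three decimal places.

-0.738c

β_A = 0.786, β_B = 0.114.
Transform to A's frame with the inverse velocity-addition law: u' = (u − v)/(1 − uv/c²), taking u = β_B and v = β_A.
u' = (0.114 − 0.786) / (1 − (0.786)(0.114)) = -0.6720/0.9104 = -0.7381.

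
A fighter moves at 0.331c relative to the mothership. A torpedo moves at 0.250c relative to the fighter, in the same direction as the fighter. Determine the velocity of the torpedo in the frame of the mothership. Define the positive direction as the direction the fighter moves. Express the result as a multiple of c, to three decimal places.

With v = 0.331 and u' = 0.250 (in units of c),
u = (u' + v)/(1 + u'v/c²):
u = (0.250 + 0.331) / (1 + 0.250·0.331) = 0.5810/1.0828 = 0.5366

0.537c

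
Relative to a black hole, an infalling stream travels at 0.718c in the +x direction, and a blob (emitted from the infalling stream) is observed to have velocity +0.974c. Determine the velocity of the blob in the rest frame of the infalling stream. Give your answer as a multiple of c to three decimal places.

+0.851c

Invert the composition law: u' = (u − v)/(1 − uv/c²).
u' = (0.974 − 0.718) / (1 − (0.974)(0.718)) = 0.2560/0.3007 = 0.8514.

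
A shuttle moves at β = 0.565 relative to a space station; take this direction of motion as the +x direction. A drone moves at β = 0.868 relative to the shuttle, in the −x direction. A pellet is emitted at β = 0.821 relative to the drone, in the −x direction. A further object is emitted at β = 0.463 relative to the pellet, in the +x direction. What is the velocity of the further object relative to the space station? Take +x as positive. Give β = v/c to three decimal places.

β = -0.873

Apply u = (u' + v)/(1 + u'v/c²) successively, working outward toward the space station.
Start: velocity of the shuttle relative to the space station = 0.5650c.
Compose with the drone (u' = -0.868 in the shuttle frame): u_1 = (-0.868 + 0.565) / (1 + (-0.868)·0.565) = -0.3030/0.5096 = -0.5946.
Compose with the pellet (u' = -0.821 in the drone frame): u_2 = (-0.821 + (-0.595)) / (1 + (-0.821)·(-0.595)) = -1.4156/1.4882 = -0.9512.
Compose with the further object (u' = 0.463 in the pellet frame): u_3 = (0.463 + (-0.951)) / (1 + 0.463·(-0.951)) = -0.4882/0.5596 = -0.8725.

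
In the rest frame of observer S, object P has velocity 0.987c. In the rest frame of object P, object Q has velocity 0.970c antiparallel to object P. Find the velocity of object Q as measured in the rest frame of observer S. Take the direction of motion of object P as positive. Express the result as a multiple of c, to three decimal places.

+0.399c

With v = 0.987 and u' = -0.970 (in units of c),
u = (u' + v)/(1 + u'v/c²):
u = (-0.970 + 0.987) / (1 + (-0.970)·0.987) = 0.0170/0.0426 = 0.3990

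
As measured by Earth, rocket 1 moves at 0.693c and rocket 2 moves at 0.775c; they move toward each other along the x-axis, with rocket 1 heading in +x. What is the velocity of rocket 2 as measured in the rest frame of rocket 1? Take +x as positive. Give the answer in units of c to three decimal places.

β_A = 0.693, β_B = -0.775.
Transform to A's frame with the inverse velocity-addition law: u' = (u − v)/(1 − uv/c²), taking u = β_B and v = β_A.
u' = (-0.775 − 0.693) / (1 − (0.693)(-0.775)) = -1.4680/1.5371 = -0.9551.

-0.955c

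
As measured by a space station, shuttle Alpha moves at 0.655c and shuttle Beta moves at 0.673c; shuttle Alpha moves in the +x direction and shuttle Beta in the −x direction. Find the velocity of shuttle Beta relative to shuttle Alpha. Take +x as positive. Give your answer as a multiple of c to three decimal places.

β_A = 0.655, β_B = -0.673.
Transform to A's frame with the inverse velocity-addition law: u' = (u − v)/(1 − uv/c²), taking u = β_B and v = β_A.
u' = (-0.673 − 0.655) / (1 − (0.655)(-0.673)) = -1.3280/1.4408 = -0.9217.

-0.922c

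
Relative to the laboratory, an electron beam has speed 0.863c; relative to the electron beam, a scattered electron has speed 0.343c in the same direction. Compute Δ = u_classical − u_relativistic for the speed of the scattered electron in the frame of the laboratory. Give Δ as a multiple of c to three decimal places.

Galilean: u_cl = 0.343 + 0.863 = 1.2060.
Relativistic: u_rel = (0.343 + 0.863) / (1 + 0.343·0.863) = 1.2060/1.2960 = 0.9305.
Δ = 1.2060 − 0.9305 = 0.2755.
(The classical prediction exceeds c; the relativistic result does not.)

Δ = 0.275c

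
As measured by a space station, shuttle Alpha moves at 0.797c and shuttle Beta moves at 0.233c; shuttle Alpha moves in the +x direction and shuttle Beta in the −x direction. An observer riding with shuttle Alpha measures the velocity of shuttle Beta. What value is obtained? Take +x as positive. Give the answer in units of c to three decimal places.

β_A = 0.797, β_B = -0.233.
Transform to A's frame with the inverse velocity-addition law: u' = (u − v)/(1 − uv/c²), taking u = β_B and v = β_A.
u' = (-0.233 − 0.797) / (1 − (0.797)(-0.233)) = -1.0300/1.1857 = -0.8687.

-0.869c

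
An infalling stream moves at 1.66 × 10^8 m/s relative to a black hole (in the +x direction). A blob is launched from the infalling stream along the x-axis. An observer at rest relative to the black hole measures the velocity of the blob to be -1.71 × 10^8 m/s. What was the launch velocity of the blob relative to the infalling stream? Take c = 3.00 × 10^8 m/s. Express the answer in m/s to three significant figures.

v = 0.553c, u = -0.570c.
Invert the composition law: u' = (u − v)/(1 − uv/c²).
u' = (-0.570 − 0.553) / (1 − (-0.570)(0.553)) = -1.1233/1.3154 = -0.8540.
u' = -0.8540 × 3.00 × 10^8 m/s.

-2.56 × 10^8 m/s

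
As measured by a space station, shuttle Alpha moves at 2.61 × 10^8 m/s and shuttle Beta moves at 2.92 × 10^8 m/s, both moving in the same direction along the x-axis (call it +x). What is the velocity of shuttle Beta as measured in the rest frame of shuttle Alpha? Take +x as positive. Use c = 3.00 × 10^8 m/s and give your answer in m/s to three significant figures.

+2.02 × 10^8 m/s

β_A = 0.870, β_B = 0.973 (dividing each by c = 3.00 × 10^8 m/s).
Transform to A's frame with the inverse velocity-addition law: u' = (u − v)/(1 − uv/c²), taking u = β_B and v = β_A.
u' = (0.973 − 0.870) / (1 − (0.870)(0.973)) = 0.1033/0.1532 = 0.6745.
u' = 0.6745 × 3.00 × 10^8 m/s.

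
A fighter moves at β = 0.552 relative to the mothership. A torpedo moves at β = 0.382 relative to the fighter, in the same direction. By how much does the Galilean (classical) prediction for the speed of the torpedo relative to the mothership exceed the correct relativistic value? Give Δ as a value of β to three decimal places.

Galilean: u_cl = 0.382 + 0.552 = 0.9340.
Relativistic: u_rel = (0.382 + 0.552) / (1 + 0.382·0.552) = 0.9340/1.2109 = 0.7714.
Δ = 0.9340 − 0.7714 = 0.1626.

Δ = 0.163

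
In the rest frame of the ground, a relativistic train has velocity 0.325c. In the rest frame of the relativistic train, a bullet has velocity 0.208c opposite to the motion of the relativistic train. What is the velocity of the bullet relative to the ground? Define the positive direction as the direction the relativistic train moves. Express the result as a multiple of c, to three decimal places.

With v = 0.325 and u' = -0.208 (in units of c),
u = (u' + v)/(1 + u'v/c²):
u = (-0.208 + 0.325) / (1 + (-0.208)·0.325) = 0.1170/0.9324 = 0.1255
(Galilean addition would give +0.117c.)

+0.125c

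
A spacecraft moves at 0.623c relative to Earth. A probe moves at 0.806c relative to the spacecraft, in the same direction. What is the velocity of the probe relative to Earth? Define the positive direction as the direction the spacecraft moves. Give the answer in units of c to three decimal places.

With v = 0.623 and u' = 0.806 (in units of c),
u = (u' + v)/(1 + u'v/c²):
u = (0.806 + 0.623) / (1 + 0.806·0.623) = 1.4290/1.5021 = 0.9513

0.951c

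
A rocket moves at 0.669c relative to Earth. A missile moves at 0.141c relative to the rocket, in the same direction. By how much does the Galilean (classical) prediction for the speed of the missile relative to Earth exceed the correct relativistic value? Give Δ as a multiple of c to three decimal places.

Δ = 0.070c

Galilean: u_cl = 0.141 + 0.669 = 0.8100.
Relativistic: u_rel = (0.141 + 0.669) / (1 + 0.141·0.669) = 0.8100/1.0943 = 0.7402.
Δ = 0.8100 − 0.7402 = 0.0698.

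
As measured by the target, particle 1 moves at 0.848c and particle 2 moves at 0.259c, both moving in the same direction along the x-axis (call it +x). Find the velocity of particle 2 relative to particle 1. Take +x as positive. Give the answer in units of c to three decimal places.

-0.755c

β_A = 0.848, β_B = 0.259.
Transform to A's frame with the inverse velocity-addition law: u' = (u − v)/(1 − uv/c²), taking u = β_B and v = β_A.
u' = (0.259 − 0.848) / (1 − (0.848)(0.259)) = -0.5890/0.7804 = -0.7548.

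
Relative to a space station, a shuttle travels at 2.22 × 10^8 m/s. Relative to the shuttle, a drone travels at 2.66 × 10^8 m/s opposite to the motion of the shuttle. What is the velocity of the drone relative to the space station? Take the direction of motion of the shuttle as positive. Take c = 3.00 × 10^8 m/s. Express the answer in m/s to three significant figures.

-1.28 × 10^8 m/s

In units of c (dividing by 3.00 × 10^8 m/s): v = 0.740, u' = -0.887.
u = (u' + v)/(1 + u'v/c²):
u = (-0.887 + 0.740) / (1 + (-0.887)·0.740) = -0.1467/0.3439 = -0.4265
(Galilean addition would give -0.147c.)
Converting back: u = -0.4265 × 3.00 × 10^8 m/s.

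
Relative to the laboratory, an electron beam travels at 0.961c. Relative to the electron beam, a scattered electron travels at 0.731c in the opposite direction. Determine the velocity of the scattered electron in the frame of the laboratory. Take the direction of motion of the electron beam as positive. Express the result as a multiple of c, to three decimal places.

+0.773c

With v = 0.961 and u' = -0.731 (in units of c),
u = (u' + v)/(1 + u'v/c²):
u = (-0.731 + 0.961) / (1 + (-0.731)·0.961) = 0.2300/0.2975 = 0.7731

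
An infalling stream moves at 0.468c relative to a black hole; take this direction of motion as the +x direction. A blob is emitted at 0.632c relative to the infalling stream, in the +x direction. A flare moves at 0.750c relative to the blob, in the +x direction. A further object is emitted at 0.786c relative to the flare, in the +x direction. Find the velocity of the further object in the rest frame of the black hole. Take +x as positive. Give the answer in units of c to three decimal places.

Apply u = (u' + v)/(1 + u'v/c²) successively, working outward toward the black hole.
Start: velocity of the infalling stream relative to the black hole = 0.4680c.
Compose with the blob (u' = 0.632 in the infalling stream frame): u_1 = (0.632 + 0.468) / (1 + 0.632·0.468) = 1.1000/1.2958 = 0.8489.
Compose with the flare (u' = 0.750 in the blob frame): u_2 = (0.750 + 0.849) / (1 + 0.750·0.849) = 1.5989/1.6367 = 0.9769.
Compose with the further object (u' = 0.786 in the flare frame): u_3 = (0.786 + 0.977) / (1 + 0.786·0.977) = 1.7629/1.7679 = 0.9972.

0.997c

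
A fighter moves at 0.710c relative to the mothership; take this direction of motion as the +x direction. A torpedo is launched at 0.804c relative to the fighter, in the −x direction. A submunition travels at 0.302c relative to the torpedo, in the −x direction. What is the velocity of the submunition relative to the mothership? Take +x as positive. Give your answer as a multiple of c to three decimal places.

-0.489c

Apply u = (u' + v)/(1 + u'v/c²) successively, working outward toward the mothership.
Start: velocity of the fighter relative to the mothership = 0.7100c.
Compose with the torpedo (u' = -0.804 in the fighter frame): u_1 = (-0.804 + 0.710) / (1 + (-0.804)·0.710) = -0.0940/0.4292 = -0.2190.
Compose with the submunition (u' = -0.302 in the torpedo frame): u_2 = (-0.302 + (-0.219)) / (1 + (-0.302)·(-0.219)) = -0.5210/1.0661 = -0.4887.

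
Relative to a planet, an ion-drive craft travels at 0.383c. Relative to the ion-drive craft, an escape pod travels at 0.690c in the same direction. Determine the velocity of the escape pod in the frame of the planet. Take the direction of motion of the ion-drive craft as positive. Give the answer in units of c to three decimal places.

0.849c

With v = 0.383 and u' = 0.690 (in units of c),
u = (u' + v)/(1 + u'v/c²):
u = (0.690 + 0.383) / (1 + 0.690·0.383) = 1.0730/1.2643 = 0.8487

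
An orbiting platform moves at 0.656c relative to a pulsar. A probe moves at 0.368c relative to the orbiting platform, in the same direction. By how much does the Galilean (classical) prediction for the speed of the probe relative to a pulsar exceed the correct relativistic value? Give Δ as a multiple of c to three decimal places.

Galilean: u_cl = 0.368 + 0.656 = 1.0240.
Relativistic: u_rel = (0.368 + 0.656) / (1 + 0.368·0.656) = 1.0240/1.2414 = 0.8249.
Δ = 1.0240 − 0.8249 = 0.1991.
(The classical prediction exceeds c; the relativistic result does not.)

Δ = 0.199c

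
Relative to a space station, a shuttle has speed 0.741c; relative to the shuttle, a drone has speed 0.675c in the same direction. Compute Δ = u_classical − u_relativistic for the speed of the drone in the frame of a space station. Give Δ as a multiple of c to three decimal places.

Δ = 0.472c

Galilean: u_cl = 0.675 + 0.741 = 1.4160.
Relativistic: u_rel = (0.675 + 0.741) / (1 + 0.675·0.741) = 1.4160/1.5002 = 0.9439.
Δ = 1.4160 − 0.9439 = 0.4721.
(The classical prediction exceeds c; the relativistic result does not.)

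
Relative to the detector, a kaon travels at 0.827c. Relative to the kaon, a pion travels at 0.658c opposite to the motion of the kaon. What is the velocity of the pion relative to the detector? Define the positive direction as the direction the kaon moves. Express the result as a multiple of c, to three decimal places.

+0.371c

With v = 0.827 and u' = -0.658 (in units of c),
u = (u' + v)/(1 + u'v/c²):
u = (-0.658 + 0.827) / (1 + (-0.658)·0.827) = 0.1690/0.4558 = 0.3707
(Galilean addition would give +0.169c.)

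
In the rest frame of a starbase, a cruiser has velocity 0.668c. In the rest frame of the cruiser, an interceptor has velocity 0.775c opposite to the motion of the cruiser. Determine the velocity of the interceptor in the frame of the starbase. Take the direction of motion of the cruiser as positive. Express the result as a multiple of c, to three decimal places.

-0.222c

With v = 0.668 and u' = -0.775 (in units of c),
u = (u' + v)/(1 + u'v/c²):
u = (-0.775 + 0.668) / (1 + (-0.775)·0.668) = -0.1070/0.4823 = -0.2219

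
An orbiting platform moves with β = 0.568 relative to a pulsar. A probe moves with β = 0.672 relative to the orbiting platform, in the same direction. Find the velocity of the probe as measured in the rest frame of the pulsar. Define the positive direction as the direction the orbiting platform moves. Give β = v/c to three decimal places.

With v = 0.568 and u' = 0.672 (in units of c),
u = (u' + v)/(1 + u'v/c²):
u = (0.672 + 0.568) / (1 + 0.672·0.568) = 1.2400/1.3817 = 0.8974

β = 0.897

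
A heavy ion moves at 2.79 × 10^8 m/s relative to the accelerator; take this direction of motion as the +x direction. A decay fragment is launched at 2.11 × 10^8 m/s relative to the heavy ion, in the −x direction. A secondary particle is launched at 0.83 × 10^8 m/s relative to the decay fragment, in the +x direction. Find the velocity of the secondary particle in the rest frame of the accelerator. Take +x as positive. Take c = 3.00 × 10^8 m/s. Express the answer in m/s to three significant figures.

Apply u = (u' + v)/(1 + u'v/c²) successively, working outward toward the accelerator.
(Dividing each given speed by c = 3.00 × 10^8 m/s to work in units of c.)
Start: velocity of the heavy ion relative to the accelerator = 0.9300c.
Compose with the decay fragment (u' = -0.703 in the heavy ion frame): u_1 = (-0.703 + 0.930) / (1 + (-0.703)·0.930) = 0.2267/0.3459 = 0.6553.
Compose with the secondary particle (u' = 0.277 in the decay fragment frame): u_2 = (0.277 + 0.655) / (1 + 0.277·0.655) = 0.9320/1.1813 = 0.7889.
So u = 0.7889 × 3.00 × 10^8 m/s.

+2.37 × 10^8 m/s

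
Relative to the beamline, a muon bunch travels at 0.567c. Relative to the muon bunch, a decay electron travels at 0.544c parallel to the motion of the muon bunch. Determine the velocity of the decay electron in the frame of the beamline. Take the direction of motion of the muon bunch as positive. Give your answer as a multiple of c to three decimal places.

With v = 0.567 and u' = 0.544 (in units of c),
u = (u' + v)/(1 + u'v/c²):
u = (0.544 + 0.567) / (1 + 0.544·0.567) = 1.1110/1.3084 = 0.8491
(Galilean addition would give +1.111c, exceeding c.)

0.849c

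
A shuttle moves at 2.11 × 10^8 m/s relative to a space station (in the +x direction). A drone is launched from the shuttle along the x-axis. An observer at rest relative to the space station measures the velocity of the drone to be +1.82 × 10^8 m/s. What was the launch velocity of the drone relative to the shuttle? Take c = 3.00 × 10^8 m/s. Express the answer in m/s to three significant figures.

v = 0.703c, u = 0.607c.
Invert the composition law: u' = (u − v)/(1 − uv/c²).
u' = (0.607 − 0.703) / (1 − (0.607)(0.703)) = -0.0967/0.5733 = -0.1686.
u' = -0.1686 × 3.00 × 10^8 m/s.

-5.06 × 10^7 m/s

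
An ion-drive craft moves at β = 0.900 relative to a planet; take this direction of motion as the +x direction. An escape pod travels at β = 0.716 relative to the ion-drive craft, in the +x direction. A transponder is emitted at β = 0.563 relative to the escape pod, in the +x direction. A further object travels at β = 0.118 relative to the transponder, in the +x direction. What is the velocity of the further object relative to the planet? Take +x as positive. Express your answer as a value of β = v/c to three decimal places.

β = 0.996

Apply u = (u' + v)/(1 + u'v/c²) successively, working outward toward the planet.
Start: velocity of the ion-drive craft relative to the planet = 0.9000c.
Compose with the escape pod (u' = 0.716 in the ion-drive craft frame): u_1 = (0.716 + 0.900) / (1 + 0.716·0.900) = 1.6160/1.6444 = 0.9827.
Compose with the transponder (u' = 0.563 in the escape pod frame): u_2 = (0.563 + 0.983) / (1 + 0.563·0.983) = 1.5457/1.5533 = 0.9951.
Compose with the further object (u' = 0.118 in the transponder frame): u_3 = (0.118 + 0.995) / (1 + 0.118·0.995) = 1.1131/1.1174 = 0.9962.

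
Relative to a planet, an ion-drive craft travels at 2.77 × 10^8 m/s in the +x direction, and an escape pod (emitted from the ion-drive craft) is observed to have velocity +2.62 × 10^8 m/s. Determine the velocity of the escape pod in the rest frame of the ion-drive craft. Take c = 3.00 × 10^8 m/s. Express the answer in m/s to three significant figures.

v = 0.923c, u = 0.873c.
Invert the composition law: u' = (u − v)/(1 − uv/c²).
u' = (0.873 − 0.923) / (1 − (0.873)(0.923)) = -0.0500/0.1936 = -0.2582.
u' = -0.2582 × 3.00 × 10^8 m/s.

-7.75 × 10^7 m/s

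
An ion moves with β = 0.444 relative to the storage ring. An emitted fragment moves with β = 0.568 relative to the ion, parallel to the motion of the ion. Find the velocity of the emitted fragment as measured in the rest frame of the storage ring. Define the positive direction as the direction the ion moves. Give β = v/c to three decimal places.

β = 0.808

With v = 0.444 and u' = 0.568 (in units of c),
u = (u' + v)/(1 + u'v/c²):
u = (0.568 + 0.444) / (1 + 0.568·0.444) = 1.0120/1.2522 = 0.8082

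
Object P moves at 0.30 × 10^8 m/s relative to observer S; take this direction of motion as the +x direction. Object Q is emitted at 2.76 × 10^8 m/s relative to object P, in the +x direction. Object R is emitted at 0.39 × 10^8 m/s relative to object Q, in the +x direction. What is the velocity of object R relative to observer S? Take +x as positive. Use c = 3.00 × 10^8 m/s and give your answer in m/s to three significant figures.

Apply u = (u' + v)/(1 + u'v/c²) successively, working outward toward observer S.
(Dividing each given speed by c = 3.00 × 10^8 m/s to work in units of c.)
Start: velocity of object P relative to observer S = 0.1000c.
Compose with object Q (u' = 0.920 in object P frame): u_1 = (0.920 + 0.100) / (1 + 0.920·0.100) = 1.0200/1.0920 = 0.9341.
Compose with object R (u' = 0.130 in object Q frame): u_2 = (0.130 + 0.934) / (1 + 0.130·0.934) = 1.0641/1.1214 = 0.9488.
So u = 0.9488 × 3.00 × 10^8 m/s.

2.85 × 10^8 m/s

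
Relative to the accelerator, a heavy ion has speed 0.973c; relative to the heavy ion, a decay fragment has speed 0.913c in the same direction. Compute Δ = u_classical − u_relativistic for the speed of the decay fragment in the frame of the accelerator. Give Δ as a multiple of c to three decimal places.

Galilean: u_cl = 0.913 + 0.973 = 1.8860.
Relativistic: u_rel = (0.913 + 0.973) / (1 + 0.913·0.973) = 1.8860/1.8883 = 0.9988.
Δ = 1.8860 − 0.9988 = 0.8872.
(The classical prediction exceeds c; the relativistic result does not.)

Δ = 0.887c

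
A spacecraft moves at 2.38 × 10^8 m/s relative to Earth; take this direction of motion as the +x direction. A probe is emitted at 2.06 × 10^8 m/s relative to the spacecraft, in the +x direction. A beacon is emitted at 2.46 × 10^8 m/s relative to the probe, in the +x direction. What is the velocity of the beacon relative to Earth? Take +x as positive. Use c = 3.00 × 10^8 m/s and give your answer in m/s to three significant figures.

2.99 × 10^8 m/s

Apply u = (u' + v)/(1 + u'v/c²) successively, working outward toward Earth.
(Dividing each given speed by c = 3.00 × 10^8 m/s to work in units of c.)
Start: velocity of the spacecraft relative to Earth = 0.7933c.
Compose with the probe (u' = 0.687 in the spacecraft frame): u_1 = (0.687 + 0.793) / (1 + 0.687·0.793) = 1.4800/1.5448 = 0.9581.
Compose with the beacon (u' = 0.820 in the probe frame): u_2 = (0.820 + 0.958) / (1 + 0.820·0.958) = 1.7781/1.7856 = 0.9958.
So u = 0.9958 × 3.00 × 10^8 m/s.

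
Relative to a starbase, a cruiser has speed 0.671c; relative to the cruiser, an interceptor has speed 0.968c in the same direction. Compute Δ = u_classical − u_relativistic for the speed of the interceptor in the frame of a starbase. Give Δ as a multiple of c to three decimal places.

Δ = 0.645c

Galilean: u_cl = 0.968 + 0.671 = 1.6390.
Relativistic: u_rel = (0.968 + 0.671) / (1 + 0.968·0.671) = 1.6390/1.6495 = 0.9936.
Δ = 1.6390 − 0.9936 = 0.6454.
(The classical prediction exceeds c; the relativistic result does not.)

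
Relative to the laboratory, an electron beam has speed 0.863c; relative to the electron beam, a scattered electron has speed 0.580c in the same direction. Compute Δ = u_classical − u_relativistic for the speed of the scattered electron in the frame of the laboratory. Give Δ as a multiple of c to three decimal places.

Galilean: u_cl = 0.580 + 0.863 = 1.4430.
Relativistic: u_rel = (0.580 + 0.863) / (1 + 0.580·0.863) = 1.4430/1.5005 = 0.9617.
Δ = 1.4430 − 0.9617 = 0.4813.
(The classical prediction exceeds c; the relativistic result does not.)

Δ = 0.481c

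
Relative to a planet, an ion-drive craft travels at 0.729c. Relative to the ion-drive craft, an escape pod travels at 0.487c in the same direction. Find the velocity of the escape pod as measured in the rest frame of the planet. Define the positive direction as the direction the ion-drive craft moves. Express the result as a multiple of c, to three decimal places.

0.897c

With v = 0.729 and u' = 0.487 (in units of c),
u = (u' + v)/(1 + u'v/c²):
u = (0.487 + 0.729) / (1 + 0.487·0.729) = 1.2160/1.3550 = 0.8974
(Galilean addition would give +1.216c, exceeding c.)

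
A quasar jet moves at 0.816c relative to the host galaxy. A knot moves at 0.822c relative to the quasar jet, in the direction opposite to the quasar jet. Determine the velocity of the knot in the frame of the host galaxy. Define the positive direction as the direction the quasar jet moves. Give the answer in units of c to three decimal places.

With v = 0.816 and u' = -0.822 (in units of c),
u = (u' + v)/(1 + u'v/c²):
u = (-0.822 + 0.816) / (1 + (-0.822)·0.816) = -0.0060/0.3292 = -0.0182
(Galilean addition would give -0.006c.)

-0.018c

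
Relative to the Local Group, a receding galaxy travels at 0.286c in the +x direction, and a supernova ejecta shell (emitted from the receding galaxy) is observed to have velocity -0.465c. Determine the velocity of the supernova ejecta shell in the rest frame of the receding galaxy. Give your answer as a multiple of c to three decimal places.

Invert the composition law: u' = (u − v)/(1 − uv/c²).
u' = (-0.465 − 0.286) / (1 − (-0.465)(0.286)) = -0.7510/1.1330 = -0.6628.

-0.663c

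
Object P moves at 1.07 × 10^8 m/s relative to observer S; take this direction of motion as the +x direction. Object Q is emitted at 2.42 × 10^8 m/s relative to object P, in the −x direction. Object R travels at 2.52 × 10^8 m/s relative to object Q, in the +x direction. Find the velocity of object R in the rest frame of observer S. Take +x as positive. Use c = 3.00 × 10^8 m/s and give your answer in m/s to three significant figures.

Apply u = (u' + v)/(1 + u'v/c²) successively, working outward toward observer S.
(Dividing each given speed by c = 3.00 × 10^8 m/s to work in units of c.)
Start: velocity of object P relative to observer S = 0.3567c.
Compose with object Q (u' = -0.807 in object P frame): u_1 = (-0.807 + 0.357) / (1 + (-0.807)·0.357) = -0.4500/0.7123 = -0.6318.
Compose with object R (u' = 0.840 in object Q frame): u_2 = (0.840 + (-0.632)) / (1 + 0.840·(-0.632)) = 0.2082/0.4693 = 0.4437.
So u = 0.4437 × 3.00 × 10^8 m/s.

+1.33 × 10^8 m/s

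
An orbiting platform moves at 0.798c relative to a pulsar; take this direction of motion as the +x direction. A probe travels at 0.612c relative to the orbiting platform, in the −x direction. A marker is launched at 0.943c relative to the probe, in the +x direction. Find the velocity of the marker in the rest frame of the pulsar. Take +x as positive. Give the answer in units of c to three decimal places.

+0.973c

Apply u = (u' + v)/(1 + u'v/c²) successively, working outward toward the pulsar.
Start: velocity of the orbiting platform relative to the pulsar = 0.7980c.
Compose with the probe (u' = -0.612 in the orbiting platform frame): u_1 = (-0.612 + 0.798) / (1 + (-0.612)·0.798) = 0.1860/0.5116 = 0.3635.
Compose with the marker (u' = 0.943 in the probe frame): u_2 = (0.943 + 0.364) / (1 + 0.943·0.364) = 1.3065/1.3428 = 0.9730.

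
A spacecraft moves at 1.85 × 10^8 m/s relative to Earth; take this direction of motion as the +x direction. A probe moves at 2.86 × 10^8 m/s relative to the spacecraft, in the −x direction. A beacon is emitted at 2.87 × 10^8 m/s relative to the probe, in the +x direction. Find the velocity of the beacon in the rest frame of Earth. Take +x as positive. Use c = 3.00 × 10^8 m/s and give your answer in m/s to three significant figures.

Apply u = (u' + v)/(1 + u'v/c²) successively, working outward toward Earth.
(Dividing each given speed by c = 3.00 × 10^8 m/s to work in units of c.)
Start: velocity of the spacecraft relative to Earth = 0.6167c.
Compose with the probe (u' = -0.953 in the spacecraft frame): u_1 = (-0.953 + 0.617) / (1 + (-0.953)·0.617) = -0.3367/0.4121 = -0.8169.
Compose with the beacon (u' = 0.957 in the probe frame): u_2 = (0.957 + (-0.817)) / (1 + 0.957·(-0.817)) = 0.1397/0.2185 = 0.6396.
So u = 0.6396 × 3.00 × 10^8 m/s.

+1.92 × 10^8 m/s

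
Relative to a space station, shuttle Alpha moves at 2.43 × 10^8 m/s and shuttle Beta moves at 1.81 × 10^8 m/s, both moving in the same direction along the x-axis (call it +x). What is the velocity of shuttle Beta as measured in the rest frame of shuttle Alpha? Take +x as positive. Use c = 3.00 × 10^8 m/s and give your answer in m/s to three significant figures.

-1.21 × 10^8 m/s

β_A = 0.810, β_B = 0.603 (dividing each by c = 3.00 × 10^8 m/s).
Transform to A's frame with the inverse velocity-addition law: u' = (u − v)/(1 − uv/c²), taking u = β_B and v = β_A.
u' = (0.603 − 0.810) / (1 − (0.810)(0.603)) = -0.2067/0.5113 = -0.4042.
u' = -0.4042 × 3.00 × 10^8 m/s.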